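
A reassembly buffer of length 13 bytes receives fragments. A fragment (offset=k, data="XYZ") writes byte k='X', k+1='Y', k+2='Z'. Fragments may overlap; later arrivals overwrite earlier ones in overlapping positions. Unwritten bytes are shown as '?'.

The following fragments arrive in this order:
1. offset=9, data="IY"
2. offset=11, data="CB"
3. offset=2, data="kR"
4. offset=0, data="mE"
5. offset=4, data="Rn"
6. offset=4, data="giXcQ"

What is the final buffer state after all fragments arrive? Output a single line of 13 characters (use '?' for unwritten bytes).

Answer: mEkRgiXcQIYCB

Derivation:
Fragment 1: offset=9 data="IY" -> buffer=?????????IY??
Fragment 2: offset=11 data="CB" -> buffer=?????????IYCB
Fragment 3: offset=2 data="kR" -> buffer=??kR?????IYCB
Fragment 4: offset=0 data="mE" -> buffer=mEkR?????IYCB
Fragment 5: offset=4 data="Rn" -> buffer=mEkRRn???IYCB
Fragment 6: offset=4 data="giXcQ" -> buffer=mEkRgiXcQIYCB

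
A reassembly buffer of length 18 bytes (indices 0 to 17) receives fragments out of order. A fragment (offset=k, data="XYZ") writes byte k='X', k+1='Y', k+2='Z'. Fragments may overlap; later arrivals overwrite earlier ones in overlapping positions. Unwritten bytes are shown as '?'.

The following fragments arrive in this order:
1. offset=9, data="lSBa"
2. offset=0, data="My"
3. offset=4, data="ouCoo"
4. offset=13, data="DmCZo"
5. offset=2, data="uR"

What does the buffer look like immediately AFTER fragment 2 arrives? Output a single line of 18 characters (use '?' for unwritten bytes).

Answer: My???????lSBa?????

Derivation:
Fragment 1: offset=9 data="lSBa" -> buffer=?????????lSBa?????
Fragment 2: offset=0 data="My" -> buffer=My???????lSBa?????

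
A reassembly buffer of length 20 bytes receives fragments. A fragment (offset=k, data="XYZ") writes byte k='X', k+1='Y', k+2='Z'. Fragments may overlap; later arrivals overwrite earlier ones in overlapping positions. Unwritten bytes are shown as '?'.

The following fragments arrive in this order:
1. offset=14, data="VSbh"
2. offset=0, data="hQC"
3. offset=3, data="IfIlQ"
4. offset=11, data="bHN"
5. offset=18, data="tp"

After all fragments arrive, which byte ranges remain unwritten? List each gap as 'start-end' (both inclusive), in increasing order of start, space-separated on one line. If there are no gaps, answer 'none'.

Answer: 8-10

Derivation:
Fragment 1: offset=14 len=4
Fragment 2: offset=0 len=3
Fragment 3: offset=3 len=5
Fragment 4: offset=11 len=3
Fragment 5: offset=18 len=2
Gaps: 8-10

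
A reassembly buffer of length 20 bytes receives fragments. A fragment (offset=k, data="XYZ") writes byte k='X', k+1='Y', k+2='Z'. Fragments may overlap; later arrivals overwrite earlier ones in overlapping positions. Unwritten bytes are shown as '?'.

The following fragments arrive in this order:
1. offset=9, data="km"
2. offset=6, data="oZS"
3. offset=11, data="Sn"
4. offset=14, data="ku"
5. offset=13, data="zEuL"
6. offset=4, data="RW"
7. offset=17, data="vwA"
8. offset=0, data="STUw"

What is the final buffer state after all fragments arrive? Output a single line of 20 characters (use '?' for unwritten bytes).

Fragment 1: offset=9 data="km" -> buffer=?????????km?????????
Fragment 2: offset=6 data="oZS" -> buffer=??????oZSkm?????????
Fragment 3: offset=11 data="Sn" -> buffer=??????oZSkmSn???????
Fragment 4: offset=14 data="ku" -> buffer=??????oZSkmSn?ku????
Fragment 5: offset=13 data="zEuL" -> buffer=??????oZSkmSnzEuL???
Fragment 6: offset=4 data="RW" -> buffer=????RWoZSkmSnzEuL???
Fragment 7: offset=17 data="vwA" -> buffer=????RWoZSkmSnzEuLvwA
Fragment 8: offset=0 data="STUw" -> buffer=STUwRWoZSkmSnzEuLvwA

Answer: STUwRWoZSkmSnzEuLvwA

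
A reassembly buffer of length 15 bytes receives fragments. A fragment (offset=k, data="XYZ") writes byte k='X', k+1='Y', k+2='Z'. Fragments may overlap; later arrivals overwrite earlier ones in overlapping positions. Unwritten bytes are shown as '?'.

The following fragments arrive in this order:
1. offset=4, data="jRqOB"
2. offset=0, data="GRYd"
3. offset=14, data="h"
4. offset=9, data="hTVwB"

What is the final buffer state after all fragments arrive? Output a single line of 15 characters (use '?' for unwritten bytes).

Answer: GRYdjRqOBhTVwBh

Derivation:
Fragment 1: offset=4 data="jRqOB" -> buffer=????jRqOB??????
Fragment 2: offset=0 data="GRYd" -> buffer=GRYdjRqOB??????
Fragment 3: offset=14 data="h" -> buffer=GRYdjRqOB?????h
Fragment 4: offset=9 data="hTVwB" -> buffer=GRYdjRqOBhTVwBh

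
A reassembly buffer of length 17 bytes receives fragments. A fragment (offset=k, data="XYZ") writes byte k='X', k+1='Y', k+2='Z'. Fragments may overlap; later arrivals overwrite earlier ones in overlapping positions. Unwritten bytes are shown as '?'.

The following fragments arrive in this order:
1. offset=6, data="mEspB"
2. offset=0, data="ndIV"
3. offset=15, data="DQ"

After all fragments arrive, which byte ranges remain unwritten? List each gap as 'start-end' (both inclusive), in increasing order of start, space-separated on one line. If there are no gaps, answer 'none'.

Fragment 1: offset=6 len=5
Fragment 2: offset=0 len=4
Fragment 3: offset=15 len=2
Gaps: 4-5 11-14

Answer: 4-5 11-14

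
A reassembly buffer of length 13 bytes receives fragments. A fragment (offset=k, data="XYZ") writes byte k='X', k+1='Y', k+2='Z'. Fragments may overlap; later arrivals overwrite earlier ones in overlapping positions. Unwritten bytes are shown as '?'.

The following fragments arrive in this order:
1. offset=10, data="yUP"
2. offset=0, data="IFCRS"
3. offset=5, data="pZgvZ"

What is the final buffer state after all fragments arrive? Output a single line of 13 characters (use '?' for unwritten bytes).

Answer: IFCRSpZgvZyUP

Derivation:
Fragment 1: offset=10 data="yUP" -> buffer=??????????yUP
Fragment 2: offset=0 data="IFCRS" -> buffer=IFCRS?????yUP
Fragment 3: offset=5 data="pZgvZ" -> buffer=IFCRSpZgvZyUP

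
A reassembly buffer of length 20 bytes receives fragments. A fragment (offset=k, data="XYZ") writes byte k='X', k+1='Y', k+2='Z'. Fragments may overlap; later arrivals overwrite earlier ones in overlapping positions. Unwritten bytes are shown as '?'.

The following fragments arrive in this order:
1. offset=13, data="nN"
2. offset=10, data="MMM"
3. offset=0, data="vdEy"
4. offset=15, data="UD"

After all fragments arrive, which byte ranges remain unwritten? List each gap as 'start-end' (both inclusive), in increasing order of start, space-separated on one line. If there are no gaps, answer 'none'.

Fragment 1: offset=13 len=2
Fragment 2: offset=10 len=3
Fragment 3: offset=0 len=4
Fragment 4: offset=15 len=2
Gaps: 4-9 17-19

Answer: 4-9 17-19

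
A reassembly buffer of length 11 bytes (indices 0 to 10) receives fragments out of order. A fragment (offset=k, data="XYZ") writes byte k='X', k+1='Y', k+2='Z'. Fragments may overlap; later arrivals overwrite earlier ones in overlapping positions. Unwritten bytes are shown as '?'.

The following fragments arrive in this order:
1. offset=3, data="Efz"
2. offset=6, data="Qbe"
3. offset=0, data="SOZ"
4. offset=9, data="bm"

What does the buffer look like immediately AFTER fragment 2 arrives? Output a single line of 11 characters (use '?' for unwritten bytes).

Answer: ???EfzQbe??

Derivation:
Fragment 1: offset=3 data="Efz" -> buffer=???Efz?????
Fragment 2: offset=6 data="Qbe" -> buffer=???EfzQbe??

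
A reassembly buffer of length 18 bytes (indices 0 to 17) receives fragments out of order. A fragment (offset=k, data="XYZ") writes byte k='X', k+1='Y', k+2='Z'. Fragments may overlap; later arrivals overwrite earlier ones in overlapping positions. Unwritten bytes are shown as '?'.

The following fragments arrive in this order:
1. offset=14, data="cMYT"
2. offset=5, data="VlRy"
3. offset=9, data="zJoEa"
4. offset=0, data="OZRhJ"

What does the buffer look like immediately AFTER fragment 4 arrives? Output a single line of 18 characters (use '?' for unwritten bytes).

Answer: OZRhJVlRyzJoEacMYT

Derivation:
Fragment 1: offset=14 data="cMYT" -> buffer=??????????????cMYT
Fragment 2: offset=5 data="VlRy" -> buffer=?????VlRy?????cMYT
Fragment 3: offset=9 data="zJoEa" -> buffer=?????VlRyzJoEacMYT
Fragment 4: offset=0 data="OZRhJ" -> buffer=OZRhJVlRyzJoEacMYT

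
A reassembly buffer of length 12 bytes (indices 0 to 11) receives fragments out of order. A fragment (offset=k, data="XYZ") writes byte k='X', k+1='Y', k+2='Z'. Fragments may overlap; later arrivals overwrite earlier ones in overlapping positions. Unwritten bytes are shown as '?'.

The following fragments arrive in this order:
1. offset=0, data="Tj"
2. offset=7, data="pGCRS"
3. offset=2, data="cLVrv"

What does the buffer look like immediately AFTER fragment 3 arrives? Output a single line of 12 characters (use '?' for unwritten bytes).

Answer: TjcLVrvpGCRS

Derivation:
Fragment 1: offset=0 data="Tj" -> buffer=Tj??????????
Fragment 2: offset=7 data="pGCRS" -> buffer=Tj?????pGCRS
Fragment 3: offset=2 data="cLVrv" -> buffer=TjcLVrvpGCRS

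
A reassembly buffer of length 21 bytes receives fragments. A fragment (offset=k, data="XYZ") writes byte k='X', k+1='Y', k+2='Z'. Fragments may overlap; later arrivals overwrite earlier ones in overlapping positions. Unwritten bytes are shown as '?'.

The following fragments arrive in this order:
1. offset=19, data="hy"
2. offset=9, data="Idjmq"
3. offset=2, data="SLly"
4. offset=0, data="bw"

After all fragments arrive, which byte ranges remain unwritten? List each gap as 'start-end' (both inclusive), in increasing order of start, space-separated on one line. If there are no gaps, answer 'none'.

Answer: 6-8 14-18

Derivation:
Fragment 1: offset=19 len=2
Fragment 2: offset=9 len=5
Fragment 3: offset=2 len=4
Fragment 4: offset=0 len=2
Gaps: 6-8 14-18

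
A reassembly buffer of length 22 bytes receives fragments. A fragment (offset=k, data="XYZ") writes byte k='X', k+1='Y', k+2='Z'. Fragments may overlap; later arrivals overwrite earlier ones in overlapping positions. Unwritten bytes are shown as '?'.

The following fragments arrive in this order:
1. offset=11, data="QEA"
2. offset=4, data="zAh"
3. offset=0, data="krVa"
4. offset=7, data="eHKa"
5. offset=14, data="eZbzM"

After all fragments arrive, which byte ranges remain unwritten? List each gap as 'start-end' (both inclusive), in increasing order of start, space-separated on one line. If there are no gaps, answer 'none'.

Answer: 19-21

Derivation:
Fragment 1: offset=11 len=3
Fragment 2: offset=4 len=3
Fragment 3: offset=0 len=4
Fragment 4: offset=7 len=4
Fragment 5: offset=14 len=5
Gaps: 19-21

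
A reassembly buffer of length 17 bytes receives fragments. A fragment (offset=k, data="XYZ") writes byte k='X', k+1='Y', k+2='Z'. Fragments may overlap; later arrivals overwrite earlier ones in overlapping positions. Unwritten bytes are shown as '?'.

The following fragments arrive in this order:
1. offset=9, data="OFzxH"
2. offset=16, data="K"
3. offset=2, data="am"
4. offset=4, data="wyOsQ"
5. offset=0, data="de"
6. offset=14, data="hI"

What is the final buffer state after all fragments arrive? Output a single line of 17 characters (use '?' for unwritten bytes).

Fragment 1: offset=9 data="OFzxH" -> buffer=?????????OFzxH???
Fragment 2: offset=16 data="K" -> buffer=?????????OFzxH??K
Fragment 3: offset=2 data="am" -> buffer=??am?????OFzxH??K
Fragment 4: offset=4 data="wyOsQ" -> buffer=??amwyOsQOFzxH??K
Fragment 5: offset=0 data="de" -> buffer=deamwyOsQOFzxH??K
Fragment 6: offset=14 data="hI" -> buffer=deamwyOsQOFzxHhIK

Answer: deamwyOsQOFzxHhIK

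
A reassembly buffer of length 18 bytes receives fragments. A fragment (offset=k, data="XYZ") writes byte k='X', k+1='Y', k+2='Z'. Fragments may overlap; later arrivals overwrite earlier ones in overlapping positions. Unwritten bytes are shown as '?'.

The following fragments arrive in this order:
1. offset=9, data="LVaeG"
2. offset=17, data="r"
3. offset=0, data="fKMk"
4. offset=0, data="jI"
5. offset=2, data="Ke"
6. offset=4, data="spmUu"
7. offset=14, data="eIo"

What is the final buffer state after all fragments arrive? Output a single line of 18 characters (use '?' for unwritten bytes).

Fragment 1: offset=9 data="LVaeG" -> buffer=?????????LVaeG????
Fragment 2: offset=17 data="r" -> buffer=?????????LVaeG???r
Fragment 3: offset=0 data="fKMk" -> buffer=fKMk?????LVaeG???r
Fragment 4: offset=0 data="jI" -> buffer=jIMk?????LVaeG???r
Fragment 5: offset=2 data="Ke" -> buffer=jIKe?????LVaeG???r
Fragment 6: offset=4 data="spmUu" -> buffer=jIKespmUuLVaeG???r
Fragment 7: offset=14 data="eIo" -> buffer=jIKespmUuLVaeGeIor

Answer: jIKespmUuLVaeGeIor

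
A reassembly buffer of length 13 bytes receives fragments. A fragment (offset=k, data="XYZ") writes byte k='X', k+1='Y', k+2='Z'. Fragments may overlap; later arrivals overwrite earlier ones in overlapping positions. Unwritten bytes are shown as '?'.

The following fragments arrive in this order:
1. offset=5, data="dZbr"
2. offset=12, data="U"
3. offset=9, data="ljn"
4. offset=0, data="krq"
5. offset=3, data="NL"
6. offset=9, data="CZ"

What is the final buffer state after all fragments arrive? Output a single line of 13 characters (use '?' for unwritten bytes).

Fragment 1: offset=5 data="dZbr" -> buffer=?????dZbr????
Fragment 2: offset=12 data="U" -> buffer=?????dZbr???U
Fragment 3: offset=9 data="ljn" -> buffer=?????dZbrljnU
Fragment 4: offset=0 data="krq" -> buffer=krq??dZbrljnU
Fragment 5: offset=3 data="NL" -> buffer=krqNLdZbrljnU
Fragment 6: offset=9 data="CZ" -> buffer=krqNLdZbrCZnU

Answer: krqNLdZbrCZnU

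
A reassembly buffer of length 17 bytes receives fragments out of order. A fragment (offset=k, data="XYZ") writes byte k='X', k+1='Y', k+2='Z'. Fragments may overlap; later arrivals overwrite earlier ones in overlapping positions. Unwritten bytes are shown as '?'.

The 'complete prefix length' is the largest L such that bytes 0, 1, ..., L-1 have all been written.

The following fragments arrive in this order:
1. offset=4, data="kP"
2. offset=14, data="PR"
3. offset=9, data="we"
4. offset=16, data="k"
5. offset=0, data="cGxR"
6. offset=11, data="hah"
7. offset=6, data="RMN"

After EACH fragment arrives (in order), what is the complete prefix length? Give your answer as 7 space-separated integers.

Fragment 1: offset=4 data="kP" -> buffer=????kP??????????? -> prefix_len=0
Fragment 2: offset=14 data="PR" -> buffer=????kP????????PR? -> prefix_len=0
Fragment 3: offset=9 data="we" -> buffer=????kP???we???PR? -> prefix_len=0
Fragment 4: offset=16 data="k" -> buffer=????kP???we???PRk -> prefix_len=0
Fragment 5: offset=0 data="cGxR" -> buffer=cGxRkP???we???PRk -> prefix_len=6
Fragment 6: offset=11 data="hah" -> buffer=cGxRkP???wehahPRk -> prefix_len=6
Fragment 7: offset=6 data="RMN" -> buffer=cGxRkPRMNwehahPRk -> prefix_len=17

Answer: 0 0 0 0 6 6 17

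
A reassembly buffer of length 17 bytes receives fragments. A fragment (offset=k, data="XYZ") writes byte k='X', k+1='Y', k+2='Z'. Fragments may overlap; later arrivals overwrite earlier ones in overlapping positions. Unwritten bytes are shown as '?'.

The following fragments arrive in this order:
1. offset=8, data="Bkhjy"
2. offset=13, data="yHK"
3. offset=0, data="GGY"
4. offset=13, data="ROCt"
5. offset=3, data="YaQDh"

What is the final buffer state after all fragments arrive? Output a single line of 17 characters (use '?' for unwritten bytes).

Fragment 1: offset=8 data="Bkhjy" -> buffer=????????Bkhjy????
Fragment 2: offset=13 data="yHK" -> buffer=????????BkhjyyHK?
Fragment 3: offset=0 data="GGY" -> buffer=GGY?????BkhjyyHK?
Fragment 4: offset=13 data="ROCt" -> buffer=GGY?????BkhjyROCt
Fragment 5: offset=3 data="YaQDh" -> buffer=GGYYaQDhBkhjyROCt

Answer: GGYYaQDhBkhjyROCt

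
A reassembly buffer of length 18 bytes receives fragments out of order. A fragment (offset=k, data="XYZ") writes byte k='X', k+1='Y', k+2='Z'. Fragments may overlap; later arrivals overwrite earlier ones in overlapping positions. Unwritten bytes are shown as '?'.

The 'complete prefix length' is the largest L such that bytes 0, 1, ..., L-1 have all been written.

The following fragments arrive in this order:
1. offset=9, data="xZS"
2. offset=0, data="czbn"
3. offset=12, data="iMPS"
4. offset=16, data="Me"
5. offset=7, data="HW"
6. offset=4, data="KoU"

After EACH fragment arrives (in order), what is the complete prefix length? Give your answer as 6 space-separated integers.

Answer: 0 4 4 4 4 18

Derivation:
Fragment 1: offset=9 data="xZS" -> buffer=?????????xZS?????? -> prefix_len=0
Fragment 2: offset=0 data="czbn" -> buffer=czbn?????xZS?????? -> prefix_len=4
Fragment 3: offset=12 data="iMPS" -> buffer=czbn?????xZSiMPS?? -> prefix_len=4
Fragment 4: offset=16 data="Me" -> buffer=czbn?????xZSiMPSMe -> prefix_len=4
Fragment 5: offset=7 data="HW" -> buffer=czbn???HWxZSiMPSMe -> prefix_len=4
Fragment 6: offset=4 data="KoU" -> buffer=czbnKoUHWxZSiMPSMe -> prefix_len=18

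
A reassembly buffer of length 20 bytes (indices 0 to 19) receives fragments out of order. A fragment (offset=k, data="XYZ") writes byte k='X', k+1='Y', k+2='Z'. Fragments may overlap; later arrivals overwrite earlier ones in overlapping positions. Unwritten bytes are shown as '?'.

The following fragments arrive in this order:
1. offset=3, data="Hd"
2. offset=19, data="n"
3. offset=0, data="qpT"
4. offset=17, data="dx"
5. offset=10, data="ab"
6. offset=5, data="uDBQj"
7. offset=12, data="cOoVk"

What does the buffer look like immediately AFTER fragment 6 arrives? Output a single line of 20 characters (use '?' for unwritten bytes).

Fragment 1: offset=3 data="Hd" -> buffer=???Hd???????????????
Fragment 2: offset=19 data="n" -> buffer=???Hd??????????????n
Fragment 3: offset=0 data="qpT" -> buffer=qpTHd??????????????n
Fragment 4: offset=17 data="dx" -> buffer=qpTHd????????????dxn
Fragment 5: offset=10 data="ab" -> buffer=qpTHd?????ab?????dxn
Fragment 6: offset=5 data="uDBQj" -> buffer=qpTHduDBQjab?????dxn

Answer: qpTHduDBQjab?????dxn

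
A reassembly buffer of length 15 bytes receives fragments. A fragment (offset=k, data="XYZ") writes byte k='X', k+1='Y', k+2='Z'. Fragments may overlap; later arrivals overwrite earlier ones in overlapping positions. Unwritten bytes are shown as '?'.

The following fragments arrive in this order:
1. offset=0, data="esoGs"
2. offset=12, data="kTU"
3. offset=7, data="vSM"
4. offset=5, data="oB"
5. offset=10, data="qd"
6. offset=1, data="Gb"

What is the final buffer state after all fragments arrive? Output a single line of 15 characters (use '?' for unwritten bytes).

Fragment 1: offset=0 data="esoGs" -> buffer=esoGs??????????
Fragment 2: offset=12 data="kTU" -> buffer=esoGs???????kTU
Fragment 3: offset=7 data="vSM" -> buffer=esoGs??vSM??kTU
Fragment 4: offset=5 data="oB" -> buffer=esoGsoBvSM??kTU
Fragment 5: offset=10 data="qd" -> buffer=esoGsoBvSMqdkTU
Fragment 6: offset=1 data="Gb" -> buffer=eGbGsoBvSMqdkTU

Answer: eGbGsoBvSMqdkTU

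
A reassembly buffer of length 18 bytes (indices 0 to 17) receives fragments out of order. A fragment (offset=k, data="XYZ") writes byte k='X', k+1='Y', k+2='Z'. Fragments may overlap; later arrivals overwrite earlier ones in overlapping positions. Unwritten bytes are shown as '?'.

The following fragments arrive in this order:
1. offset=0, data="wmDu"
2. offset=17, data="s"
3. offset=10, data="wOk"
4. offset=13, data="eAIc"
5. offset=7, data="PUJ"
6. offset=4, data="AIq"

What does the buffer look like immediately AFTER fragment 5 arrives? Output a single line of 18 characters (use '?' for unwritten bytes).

Answer: wmDu???PUJwOkeAIcs

Derivation:
Fragment 1: offset=0 data="wmDu" -> buffer=wmDu??????????????
Fragment 2: offset=17 data="s" -> buffer=wmDu?????????????s
Fragment 3: offset=10 data="wOk" -> buffer=wmDu??????wOk????s
Fragment 4: offset=13 data="eAIc" -> buffer=wmDu??????wOkeAIcs
Fragment 5: offset=7 data="PUJ" -> buffer=wmDu???PUJwOkeAIcs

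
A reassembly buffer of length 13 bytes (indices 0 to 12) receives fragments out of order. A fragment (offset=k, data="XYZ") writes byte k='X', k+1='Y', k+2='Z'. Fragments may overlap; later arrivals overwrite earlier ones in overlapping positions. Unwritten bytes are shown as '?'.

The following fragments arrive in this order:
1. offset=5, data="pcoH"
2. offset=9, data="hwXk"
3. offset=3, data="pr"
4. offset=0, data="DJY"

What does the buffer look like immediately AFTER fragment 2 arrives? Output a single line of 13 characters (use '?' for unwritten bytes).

Answer: ?????pcoHhwXk

Derivation:
Fragment 1: offset=5 data="pcoH" -> buffer=?????pcoH????
Fragment 2: offset=9 data="hwXk" -> buffer=?????pcoHhwXk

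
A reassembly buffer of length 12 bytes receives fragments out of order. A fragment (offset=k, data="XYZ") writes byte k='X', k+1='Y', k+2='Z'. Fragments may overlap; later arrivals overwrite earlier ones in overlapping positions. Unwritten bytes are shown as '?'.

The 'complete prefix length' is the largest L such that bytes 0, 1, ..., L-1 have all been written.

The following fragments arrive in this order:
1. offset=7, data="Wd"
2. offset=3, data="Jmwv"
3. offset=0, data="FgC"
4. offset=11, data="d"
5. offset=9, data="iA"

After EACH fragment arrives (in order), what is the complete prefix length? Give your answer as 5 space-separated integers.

Fragment 1: offset=7 data="Wd" -> buffer=???????Wd??? -> prefix_len=0
Fragment 2: offset=3 data="Jmwv" -> buffer=???JmwvWd??? -> prefix_len=0
Fragment 3: offset=0 data="FgC" -> buffer=FgCJmwvWd??? -> prefix_len=9
Fragment 4: offset=11 data="d" -> buffer=FgCJmwvWd??d -> prefix_len=9
Fragment 5: offset=9 data="iA" -> buffer=FgCJmwvWdiAd -> prefix_len=12

Answer: 0 0 9 9 12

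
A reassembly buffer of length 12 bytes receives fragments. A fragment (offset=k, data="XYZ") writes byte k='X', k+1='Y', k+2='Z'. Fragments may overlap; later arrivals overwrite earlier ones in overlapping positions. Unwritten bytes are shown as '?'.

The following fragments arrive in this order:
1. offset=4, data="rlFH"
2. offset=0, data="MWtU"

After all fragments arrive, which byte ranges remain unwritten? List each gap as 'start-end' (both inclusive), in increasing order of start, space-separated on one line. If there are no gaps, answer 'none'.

Answer: 8-11

Derivation:
Fragment 1: offset=4 len=4
Fragment 2: offset=0 len=4
Gaps: 8-11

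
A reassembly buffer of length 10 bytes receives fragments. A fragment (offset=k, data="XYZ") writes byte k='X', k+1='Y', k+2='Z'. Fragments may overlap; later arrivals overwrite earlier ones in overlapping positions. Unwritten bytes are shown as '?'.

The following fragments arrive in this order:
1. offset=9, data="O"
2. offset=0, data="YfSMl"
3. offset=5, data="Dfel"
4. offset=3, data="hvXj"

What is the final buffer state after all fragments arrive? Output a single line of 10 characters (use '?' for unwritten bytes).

Fragment 1: offset=9 data="O" -> buffer=?????????O
Fragment 2: offset=0 data="YfSMl" -> buffer=YfSMl????O
Fragment 3: offset=5 data="Dfel" -> buffer=YfSMlDfelO
Fragment 4: offset=3 data="hvXj" -> buffer=YfShvXjelO

Answer: YfShvXjelO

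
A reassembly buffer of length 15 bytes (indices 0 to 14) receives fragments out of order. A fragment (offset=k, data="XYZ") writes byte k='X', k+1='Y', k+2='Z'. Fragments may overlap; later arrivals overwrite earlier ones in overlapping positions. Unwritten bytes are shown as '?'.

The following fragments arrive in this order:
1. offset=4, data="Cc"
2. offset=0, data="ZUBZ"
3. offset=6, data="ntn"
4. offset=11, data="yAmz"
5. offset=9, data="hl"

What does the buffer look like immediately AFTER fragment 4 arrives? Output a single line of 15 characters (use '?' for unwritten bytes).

Fragment 1: offset=4 data="Cc" -> buffer=????Cc?????????
Fragment 2: offset=0 data="ZUBZ" -> buffer=ZUBZCc?????????
Fragment 3: offset=6 data="ntn" -> buffer=ZUBZCcntn??????
Fragment 4: offset=11 data="yAmz" -> buffer=ZUBZCcntn??yAmz

Answer: ZUBZCcntn??yAmz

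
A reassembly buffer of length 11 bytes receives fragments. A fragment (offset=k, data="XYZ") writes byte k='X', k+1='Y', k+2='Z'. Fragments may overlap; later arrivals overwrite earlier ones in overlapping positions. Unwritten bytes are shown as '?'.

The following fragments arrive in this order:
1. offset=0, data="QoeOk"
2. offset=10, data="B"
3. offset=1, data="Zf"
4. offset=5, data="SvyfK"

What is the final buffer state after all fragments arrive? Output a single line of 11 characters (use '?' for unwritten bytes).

Answer: QZfOkSvyfKB

Derivation:
Fragment 1: offset=0 data="QoeOk" -> buffer=QoeOk??????
Fragment 2: offset=10 data="B" -> buffer=QoeOk?????B
Fragment 3: offset=1 data="Zf" -> buffer=QZfOk?????B
Fragment 4: offset=5 data="SvyfK" -> buffer=QZfOkSvyfKB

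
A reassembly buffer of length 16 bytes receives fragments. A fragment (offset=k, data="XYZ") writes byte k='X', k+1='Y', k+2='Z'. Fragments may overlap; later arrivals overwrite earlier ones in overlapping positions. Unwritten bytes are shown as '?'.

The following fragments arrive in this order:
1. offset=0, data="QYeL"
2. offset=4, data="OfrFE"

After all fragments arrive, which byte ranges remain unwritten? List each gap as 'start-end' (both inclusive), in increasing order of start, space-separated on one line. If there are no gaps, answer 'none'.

Answer: 9-15

Derivation:
Fragment 1: offset=0 len=4
Fragment 2: offset=4 len=5
Gaps: 9-15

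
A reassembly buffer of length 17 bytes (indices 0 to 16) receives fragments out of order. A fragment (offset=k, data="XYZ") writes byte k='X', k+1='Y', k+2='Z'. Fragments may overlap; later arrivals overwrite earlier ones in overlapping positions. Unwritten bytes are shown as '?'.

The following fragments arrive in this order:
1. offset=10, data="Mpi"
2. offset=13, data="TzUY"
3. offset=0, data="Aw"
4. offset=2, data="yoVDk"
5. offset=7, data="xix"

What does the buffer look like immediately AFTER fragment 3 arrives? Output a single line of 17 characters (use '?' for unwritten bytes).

Answer: Aw????????MpiTzUY

Derivation:
Fragment 1: offset=10 data="Mpi" -> buffer=??????????Mpi????
Fragment 2: offset=13 data="TzUY" -> buffer=??????????MpiTzUY
Fragment 3: offset=0 data="Aw" -> buffer=Aw????????MpiTzUY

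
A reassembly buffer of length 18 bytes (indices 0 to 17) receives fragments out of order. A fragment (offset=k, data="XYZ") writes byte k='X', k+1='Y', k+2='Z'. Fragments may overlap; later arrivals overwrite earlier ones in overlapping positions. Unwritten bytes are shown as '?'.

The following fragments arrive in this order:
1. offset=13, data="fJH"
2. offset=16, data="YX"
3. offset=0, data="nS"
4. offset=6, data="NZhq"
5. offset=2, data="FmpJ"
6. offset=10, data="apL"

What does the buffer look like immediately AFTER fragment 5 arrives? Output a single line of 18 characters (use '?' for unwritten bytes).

Answer: nSFmpJNZhq???fJHYX

Derivation:
Fragment 1: offset=13 data="fJH" -> buffer=?????????????fJH??
Fragment 2: offset=16 data="YX" -> buffer=?????????????fJHYX
Fragment 3: offset=0 data="nS" -> buffer=nS???????????fJHYX
Fragment 4: offset=6 data="NZhq" -> buffer=nS????NZhq???fJHYX
Fragment 5: offset=2 data="FmpJ" -> buffer=nSFmpJNZhq???fJHYX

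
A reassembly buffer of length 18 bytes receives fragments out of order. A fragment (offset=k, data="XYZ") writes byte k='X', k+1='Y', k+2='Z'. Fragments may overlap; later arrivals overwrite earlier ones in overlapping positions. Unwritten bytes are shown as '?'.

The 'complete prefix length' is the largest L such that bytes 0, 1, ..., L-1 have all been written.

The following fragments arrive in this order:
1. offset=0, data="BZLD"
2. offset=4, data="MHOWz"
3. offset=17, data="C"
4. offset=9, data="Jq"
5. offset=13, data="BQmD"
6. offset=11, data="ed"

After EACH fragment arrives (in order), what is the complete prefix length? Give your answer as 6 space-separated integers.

Answer: 4 9 9 11 11 18

Derivation:
Fragment 1: offset=0 data="BZLD" -> buffer=BZLD?????????????? -> prefix_len=4
Fragment 2: offset=4 data="MHOWz" -> buffer=BZLDMHOWz????????? -> prefix_len=9
Fragment 3: offset=17 data="C" -> buffer=BZLDMHOWz????????C -> prefix_len=9
Fragment 4: offset=9 data="Jq" -> buffer=BZLDMHOWzJq??????C -> prefix_len=11
Fragment 5: offset=13 data="BQmD" -> buffer=BZLDMHOWzJq??BQmDC -> prefix_len=11
Fragment 6: offset=11 data="ed" -> buffer=BZLDMHOWzJqedBQmDC -> prefix_len=18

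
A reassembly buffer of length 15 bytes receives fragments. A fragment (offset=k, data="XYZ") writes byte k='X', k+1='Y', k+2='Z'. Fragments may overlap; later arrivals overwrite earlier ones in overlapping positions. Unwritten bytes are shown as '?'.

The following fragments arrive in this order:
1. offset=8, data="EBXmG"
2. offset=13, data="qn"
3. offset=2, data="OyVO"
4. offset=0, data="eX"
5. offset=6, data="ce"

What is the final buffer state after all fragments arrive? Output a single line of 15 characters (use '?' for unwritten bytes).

Answer: eXOyVOceEBXmGqn

Derivation:
Fragment 1: offset=8 data="EBXmG" -> buffer=????????EBXmG??
Fragment 2: offset=13 data="qn" -> buffer=????????EBXmGqn
Fragment 3: offset=2 data="OyVO" -> buffer=??OyVO??EBXmGqn
Fragment 4: offset=0 data="eX" -> buffer=eXOyVO??EBXmGqn
Fragment 5: offset=6 data="ce" -> buffer=eXOyVOceEBXmGqn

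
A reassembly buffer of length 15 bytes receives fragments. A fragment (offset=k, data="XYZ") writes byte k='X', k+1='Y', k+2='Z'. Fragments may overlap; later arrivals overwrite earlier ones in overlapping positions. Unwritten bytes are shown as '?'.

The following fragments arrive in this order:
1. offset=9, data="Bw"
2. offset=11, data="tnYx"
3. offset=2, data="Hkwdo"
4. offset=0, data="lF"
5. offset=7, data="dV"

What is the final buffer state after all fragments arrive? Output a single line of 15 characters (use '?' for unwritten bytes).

Answer: lFHkwdodVBwtnYx

Derivation:
Fragment 1: offset=9 data="Bw" -> buffer=?????????Bw????
Fragment 2: offset=11 data="tnYx" -> buffer=?????????BwtnYx
Fragment 3: offset=2 data="Hkwdo" -> buffer=??Hkwdo??BwtnYx
Fragment 4: offset=0 data="lF" -> buffer=lFHkwdo??BwtnYx
Fragment 5: offset=7 data="dV" -> buffer=lFHkwdodVBwtnYx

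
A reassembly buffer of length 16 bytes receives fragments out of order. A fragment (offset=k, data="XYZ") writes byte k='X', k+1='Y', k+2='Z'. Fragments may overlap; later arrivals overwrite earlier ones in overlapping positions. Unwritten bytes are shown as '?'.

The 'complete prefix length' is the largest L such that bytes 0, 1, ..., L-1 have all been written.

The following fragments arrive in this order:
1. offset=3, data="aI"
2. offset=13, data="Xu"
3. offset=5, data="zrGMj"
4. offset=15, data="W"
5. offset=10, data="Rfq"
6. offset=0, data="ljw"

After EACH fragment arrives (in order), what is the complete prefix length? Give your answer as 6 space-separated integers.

Answer: 0 0 0 0 0 16

Derivation:
Fragment 1: offset=3 data="aI" -> buffer=???aI??????????? -> prefix_len=0
Fragment 2: offset=13 data="Xu" -> buffer=???aI????????Xu? -> prefix_len=0
Fragment 3: offset=5 data="zrGMj" -> buffer=???aIzrGMj???Xu? -> prefix_len=0
Fragment 4: offset=15 data="W" -> buffer=???aIzrGMj???XuW -> prefix_len=0
Fragment 5: offset=10 data="Rfq" -> buffer=???aIzrGMjRfqXuW -> prefix_len=0
Fragment 6: offset=0 data="ljw" -> buffer=ljwaIzrGMjRfqXuW -> prefix_len=16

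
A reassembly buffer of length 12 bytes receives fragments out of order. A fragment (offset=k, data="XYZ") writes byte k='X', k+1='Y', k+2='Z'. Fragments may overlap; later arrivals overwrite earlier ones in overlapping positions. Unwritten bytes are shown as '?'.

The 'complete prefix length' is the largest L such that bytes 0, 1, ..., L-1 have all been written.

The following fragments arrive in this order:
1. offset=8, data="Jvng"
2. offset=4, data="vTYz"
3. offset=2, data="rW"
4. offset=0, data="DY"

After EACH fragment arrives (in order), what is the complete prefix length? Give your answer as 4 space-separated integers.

Fragment 1: offset=8 data="Jvng" -> buffer=????????Jvng -> prefix_len=0
Fragment 2: offset=4 data="vTYz" -> buffer=????vTYzJvng -> prefix_len=0
Fragment 3: offset=2 data="rW" -> buffer=??rWvTYzJvng -> prefix_len=0
Fragment 4: offset=0 data="DY" -> buffer=DYrWvTYzJvng -> prefix_len=12

Answer: 0 0 0 12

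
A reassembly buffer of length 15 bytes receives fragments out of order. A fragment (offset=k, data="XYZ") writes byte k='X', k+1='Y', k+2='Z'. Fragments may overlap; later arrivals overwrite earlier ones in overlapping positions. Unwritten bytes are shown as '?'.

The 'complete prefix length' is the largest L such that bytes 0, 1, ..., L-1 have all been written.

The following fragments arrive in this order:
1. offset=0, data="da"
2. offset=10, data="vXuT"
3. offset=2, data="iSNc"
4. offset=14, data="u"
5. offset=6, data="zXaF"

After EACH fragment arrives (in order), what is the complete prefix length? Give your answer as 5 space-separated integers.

Fragment 1: offset=0 data="da" -> buffer=da????????????? -> prefix_len=2
Fragment 2: offset=10 data="vXuT" -> buffer=da????????vXuT? -> prefix_len=2
Fragment 3: offset=2 data="iSNc" -> buffer=daiSNc????vXuT? -> prefix_len=6
Fragment 4: offset=14 data="u" -> buffer=daiSNc????vXuTu -> prefix_len=6
Fragment 5: offset=6 data="zXaF" -> buffer=daiSNczXaFvXuTu -> prefix_len=15

Answer: 2 2 6 6 15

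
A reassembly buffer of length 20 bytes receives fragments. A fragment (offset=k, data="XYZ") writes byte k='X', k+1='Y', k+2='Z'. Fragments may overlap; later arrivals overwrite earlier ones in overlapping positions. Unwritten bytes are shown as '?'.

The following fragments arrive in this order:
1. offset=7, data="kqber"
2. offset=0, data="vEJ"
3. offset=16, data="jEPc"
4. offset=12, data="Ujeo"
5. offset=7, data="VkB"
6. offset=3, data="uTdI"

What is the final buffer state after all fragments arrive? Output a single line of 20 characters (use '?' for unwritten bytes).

Fragment 1: offset=7 data="kqber" -> buffer=???????kqber????????
Fragment 2: offset=0 data="vEJ" -> buffer=vEJ????kqber????????
Fragment 3: offset=16 data="jEPc" -> buffer=vEJ????kqber????jEPc
Fragment 4: offset=12 data="Ujeo" -> buffer=vEJ????kqberUjeojEPc
Fragment 5: offset=7 data="VkB" -> buffer=vEJ????VkBerUjeojEPc
Fragment 6: offset=3 data="uTdI" -> buffer=vEJuTdIVkBerUjeojEPc

Answer: vEJuTdIVkBerUjeojEPc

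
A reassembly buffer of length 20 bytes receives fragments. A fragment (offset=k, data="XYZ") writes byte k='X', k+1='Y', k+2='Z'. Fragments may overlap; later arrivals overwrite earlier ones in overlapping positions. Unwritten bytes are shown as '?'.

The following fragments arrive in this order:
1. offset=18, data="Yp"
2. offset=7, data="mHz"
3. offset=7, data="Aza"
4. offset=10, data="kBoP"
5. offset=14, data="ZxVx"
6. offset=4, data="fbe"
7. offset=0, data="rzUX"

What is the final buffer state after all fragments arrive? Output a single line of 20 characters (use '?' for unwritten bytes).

Fragment 1: offset=18 data="Yp" -> buffer=??????????????????Yp
Fragment 2: offset=7 data="mHz" -> buffer=???????mHz????????Yp
Fragment 3: offset=7 data="Aza" -> buffer=???????Aza????????Yp
Fragment 4: offset=10 data="kBoP" -> buffer=???????AzakBoP????Yp
Fragment 5: offset=14 data="ZxVx" -> buffer=???????AzakBoPZxVxYp
Fragment 6: offset=4 data="fbe" -> buffer=????fbeAzakBoPZxVxYp
Fragment 7: offset=0 data="rzUX" -> buffer=rzUXfbeAzakBoPZxVxYp

Answer: rzUXfbeAzakBoPZxVxYp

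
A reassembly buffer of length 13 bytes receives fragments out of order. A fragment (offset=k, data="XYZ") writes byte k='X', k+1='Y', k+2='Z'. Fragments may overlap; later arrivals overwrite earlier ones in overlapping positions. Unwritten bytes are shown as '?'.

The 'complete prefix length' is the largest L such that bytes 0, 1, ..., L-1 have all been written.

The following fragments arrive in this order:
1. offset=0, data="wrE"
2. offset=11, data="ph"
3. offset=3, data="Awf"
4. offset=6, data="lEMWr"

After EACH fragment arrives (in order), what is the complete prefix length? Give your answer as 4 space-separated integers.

Answer: 3 3 6 13

Derivation:
Fragment 1: offset=0 data="wrE" -> buffer=wrE?????????? -> prefix_len=3
Fragment 2: offset=11 data="ph" -> buffer=wrE????????ph -> prefix_len=3
Fragment 3: offset=3 data="Awf" -> buffer=wrEAwf?????ph -> prefix_len=6
Fragment 4: offset=6 data="lEMWr" -> buffer=wrEAwflEMWrph -> prefix_len=13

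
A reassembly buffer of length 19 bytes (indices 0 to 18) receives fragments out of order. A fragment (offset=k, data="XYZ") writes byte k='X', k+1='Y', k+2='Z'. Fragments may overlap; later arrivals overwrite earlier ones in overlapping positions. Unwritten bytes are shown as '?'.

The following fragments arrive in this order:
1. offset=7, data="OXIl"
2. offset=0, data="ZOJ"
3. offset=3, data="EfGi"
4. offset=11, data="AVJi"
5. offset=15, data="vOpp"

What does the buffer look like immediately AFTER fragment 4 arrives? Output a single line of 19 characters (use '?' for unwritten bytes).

Fragment 1: offset=7 data="OXIl" -> buffer=???????OXIl????????
Fragment 2: offset=0 data="ZOJ" -> buffer=ZOJ????OXIl????????
Fragment 3: offset=3 data="EfGi" -> buffer=ZOJEfGiOXIl????????
Fragment 4: offset=11 data="AVJi" -> buffer=ZOJEfGiOXIlAVJi????

Answer: ZOJEfGiOXIlAVJi????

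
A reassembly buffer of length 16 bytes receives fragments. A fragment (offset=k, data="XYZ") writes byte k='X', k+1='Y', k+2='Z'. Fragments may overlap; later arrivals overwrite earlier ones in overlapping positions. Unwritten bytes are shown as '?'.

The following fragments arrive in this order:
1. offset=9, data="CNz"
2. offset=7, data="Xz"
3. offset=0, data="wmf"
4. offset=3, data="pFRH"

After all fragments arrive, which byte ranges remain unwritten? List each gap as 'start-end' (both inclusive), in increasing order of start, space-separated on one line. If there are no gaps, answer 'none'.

Fragment 1: offset=9 len=3
Fragment 2: offset=7 len=2
Fragment 3: offset=0 len=3
Fragment 4: offset=3 len=4
Gaps: 12-15

Answer: 12-15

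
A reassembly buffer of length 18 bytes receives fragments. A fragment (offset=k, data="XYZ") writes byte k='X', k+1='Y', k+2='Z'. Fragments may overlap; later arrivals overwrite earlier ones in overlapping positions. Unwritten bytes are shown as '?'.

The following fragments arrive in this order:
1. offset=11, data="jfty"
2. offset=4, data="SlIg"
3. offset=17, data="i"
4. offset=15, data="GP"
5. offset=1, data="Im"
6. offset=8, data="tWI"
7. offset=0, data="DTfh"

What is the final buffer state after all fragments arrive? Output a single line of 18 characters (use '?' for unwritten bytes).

Fragment 1: offset=11 data="jfty" -> buffer=???????????jfty???
Fragment 2: offset=4 data="SlIg" -> buffer=????SlIg???jfty???
Fragment 3: offset=17 data="i" -> buffer=????SlIg???jfty??i
Fragment 4: offset=15 data="GP" -> buffer=????SlIg???jftyGPi
Fragment 5: offset=1 data="Im" -> buffer=?Im?SlIg???jftyGPi
Fragment 6: offset=8 data="tWI" -> buffer=?Im?SlIgtWIjftyGPi
Fragment 7: offset=0 data="DTfh" -> buffer=DTfhSlIgtWIjftyGPi

Answer: DTfhSlIgtWIjftyGPi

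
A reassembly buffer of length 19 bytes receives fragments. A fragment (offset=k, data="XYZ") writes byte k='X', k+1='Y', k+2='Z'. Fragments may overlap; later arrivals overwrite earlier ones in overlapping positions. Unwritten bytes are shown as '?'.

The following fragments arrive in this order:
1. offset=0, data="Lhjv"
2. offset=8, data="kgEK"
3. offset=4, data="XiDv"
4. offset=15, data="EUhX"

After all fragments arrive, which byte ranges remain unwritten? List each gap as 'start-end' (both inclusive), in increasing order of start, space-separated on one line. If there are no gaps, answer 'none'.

Fragment 1: offset=0 len=4
Fragment 2: offset=8 len=4
Fragment 3: offset=4 len=4
Fragment 4: offset=15 len=4
Gaps: 12-14

Answer: 12-14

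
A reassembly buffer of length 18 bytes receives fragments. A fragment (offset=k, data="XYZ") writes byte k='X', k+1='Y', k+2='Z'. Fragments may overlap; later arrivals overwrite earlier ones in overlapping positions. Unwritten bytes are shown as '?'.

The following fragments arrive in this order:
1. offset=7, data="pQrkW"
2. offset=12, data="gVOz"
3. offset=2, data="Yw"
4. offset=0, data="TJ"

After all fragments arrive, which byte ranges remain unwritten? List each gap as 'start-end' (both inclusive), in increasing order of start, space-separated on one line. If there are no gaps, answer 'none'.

Answer: 4-6 16-17

Derivation:
Fragment 1: offset=7 len=5
Fragment 2: offset=12 len=4
Fragment 3: offset=2 len=2
Fragment 4: offset=0 len=2
Gaps: 4-6 16-17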